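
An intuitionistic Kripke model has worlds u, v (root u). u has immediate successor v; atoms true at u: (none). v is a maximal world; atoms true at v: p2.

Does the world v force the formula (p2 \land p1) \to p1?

v \Vdash (p2 \land p1) \to p1 vacuously: no world accessible from v forces the antecedent p2 \land p1.

Yes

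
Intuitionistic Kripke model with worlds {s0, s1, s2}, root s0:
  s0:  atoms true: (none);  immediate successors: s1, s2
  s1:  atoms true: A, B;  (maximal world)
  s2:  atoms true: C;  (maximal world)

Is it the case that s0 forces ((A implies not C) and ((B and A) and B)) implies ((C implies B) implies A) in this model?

Yes

s0 forces ((A implies not C) and ((B and A) and B)) implies ((C implies B) implies A): every world accessible from s0 that forces (A implies not C) and ((B and A) and B) (namely s1) also forces (C implies B) implies A.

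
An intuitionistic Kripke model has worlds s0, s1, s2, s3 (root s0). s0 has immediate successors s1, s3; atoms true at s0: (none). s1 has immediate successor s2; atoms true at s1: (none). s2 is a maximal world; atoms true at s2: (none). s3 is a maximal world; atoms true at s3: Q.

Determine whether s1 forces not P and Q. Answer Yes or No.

No

s1 does not force not P and Q since s1 fails Q.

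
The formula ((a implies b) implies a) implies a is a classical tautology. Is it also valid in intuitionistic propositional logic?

This is Peirce's law, which is not intuitionistically valid.
A Kripke countermodel: worlds u, v; order generated by u <= v; atoms true at each world — u:{}; v:{a}.
u does not force ((a implies b) implies a) implies a: already at u itself, u forces (a implies b) implies a but u does not force a.
u lacks atom a, so u does not force a.
So the root u does not force the formula.

No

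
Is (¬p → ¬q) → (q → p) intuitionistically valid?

No

This is the converse of contraposition, which is not intuitionistically valid.
A Kripke countermodel: worlds w0, w1; order generated by w0 ≤ w1; atoms true at each world — w0:{q}; w1:{p,q}.
w0 ⊮ (¬p → ¬q) → (q → p): already at w0 itself, w0 ⊩ ¬p → ¬q but w0 ⊮ q → p.
w0 ⊮ q → p: already at w0 itself, w0 ⊩ q but w0 ⊮ p.
w0 lacks atom p, so w0 ⊮ p.
So the root w0 does not force the formula.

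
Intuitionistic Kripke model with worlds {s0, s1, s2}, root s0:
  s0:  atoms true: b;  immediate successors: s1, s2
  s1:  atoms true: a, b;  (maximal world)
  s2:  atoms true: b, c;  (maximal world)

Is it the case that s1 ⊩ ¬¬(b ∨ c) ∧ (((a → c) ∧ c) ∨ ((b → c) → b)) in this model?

Yes

s1 ⊩ ¬¬(b ∨ c) ∧ (((a → c) ∧ c) ∨ ((b → c) → b)) since s1 forces both conjuncts.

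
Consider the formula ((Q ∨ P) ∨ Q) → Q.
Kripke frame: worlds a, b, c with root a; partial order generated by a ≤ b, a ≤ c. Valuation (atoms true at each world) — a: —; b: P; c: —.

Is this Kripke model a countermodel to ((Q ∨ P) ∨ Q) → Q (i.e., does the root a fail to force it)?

Yes

a ⊮ ((Q ∨ P) ∨ Q) → Q: at the accessible world b, b ⊩ (Q ∨ P) ∨ Q but b ⊮ Q.
b lacks atom Q, so b ⊮ Q.
So the root a does not force ((Q ∨ P) ∨ Q) → Q; the model is a countermodel.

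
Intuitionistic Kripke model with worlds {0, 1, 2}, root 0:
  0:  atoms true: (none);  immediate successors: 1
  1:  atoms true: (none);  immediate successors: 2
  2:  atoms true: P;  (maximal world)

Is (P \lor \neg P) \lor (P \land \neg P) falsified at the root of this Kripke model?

0 \nVdash (P \lor \neg P) \lor (P \land \neg P): neither disjunct is forced at 0.
0 \nVdash P \lor \neg P: neither disjunct is forced at 0.
0 lacks atom P, so 0 \nVdash P.
So the root 0 does not force (P \lor \neg P) \lor (P \land \neg P); the model is a countermodel.

Yes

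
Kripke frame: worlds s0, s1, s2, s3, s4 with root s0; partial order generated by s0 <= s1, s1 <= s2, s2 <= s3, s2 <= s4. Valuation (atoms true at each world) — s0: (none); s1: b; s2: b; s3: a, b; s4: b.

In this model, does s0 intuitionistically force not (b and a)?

No

s0 does not force not (b and a) since s3 is accessible from s0 and s3 forces b and a.
s3 forces b and a since s3 forces both conjuncts.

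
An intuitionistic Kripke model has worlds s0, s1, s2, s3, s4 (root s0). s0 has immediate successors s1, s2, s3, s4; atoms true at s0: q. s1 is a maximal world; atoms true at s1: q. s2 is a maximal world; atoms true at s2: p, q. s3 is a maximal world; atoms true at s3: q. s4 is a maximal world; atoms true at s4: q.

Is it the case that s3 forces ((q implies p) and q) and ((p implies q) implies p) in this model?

No

s3 does not force ((q implies p) and q) and ((p implies q) implies p) since s3 fails (q implies p) and q.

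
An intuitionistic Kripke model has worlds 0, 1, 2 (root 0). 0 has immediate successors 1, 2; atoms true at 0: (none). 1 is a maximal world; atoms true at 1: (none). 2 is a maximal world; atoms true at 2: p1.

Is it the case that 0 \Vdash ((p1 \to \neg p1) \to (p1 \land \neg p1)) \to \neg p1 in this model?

No

0 \nVdash ((p1 \to \neg p1) \to (p1 \land \neg p1)) \to \neg p1: at the accessible world 2, 2 \Vdash (p1 \to \neg p1) \to (p1 \land \neg p1) but 2 \nVdash \neg p1.
2 \nVdash \neg p1 since 2 is accessible from 2 and 2 \Vdash p1.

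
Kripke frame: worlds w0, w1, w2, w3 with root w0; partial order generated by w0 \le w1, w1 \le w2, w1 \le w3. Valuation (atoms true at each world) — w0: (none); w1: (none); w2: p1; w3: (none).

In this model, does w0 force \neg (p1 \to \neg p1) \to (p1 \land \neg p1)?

No

w0 \nVdash \neg (p1 \to \neg p1) \to (p1 \land \neg p1): at the accessible world w2, w2 \Vdash \neg (p1 \to \neg p1) but w2 \nVdash p1 \land \neg p1.
w2 \nVdash p1 \land \neg p1 since w2 fails \neg p1.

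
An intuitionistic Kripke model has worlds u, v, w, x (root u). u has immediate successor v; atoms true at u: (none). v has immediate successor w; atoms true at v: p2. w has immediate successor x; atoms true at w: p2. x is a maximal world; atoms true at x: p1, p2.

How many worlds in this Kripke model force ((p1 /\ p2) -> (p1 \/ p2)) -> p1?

1

u: does not force it — u ||-/- ((p1 /\ p2) -> (p1 \/ p2)) -> p1: already at u itself, u ||- (p1 /\ p2) -> (p1 \/ p2) but u ||-/- p1.
v: does not force it — v ||-/- ((p1 /\ p2) -> (p1 \/ p2)) -> p1: already at v itself, v ||- (p1 /\ p2) -> (p1 \/ p2) but v ||-/- p1.
w: does not force it.
x: forces it.
Worlds forcing the formula: {x}.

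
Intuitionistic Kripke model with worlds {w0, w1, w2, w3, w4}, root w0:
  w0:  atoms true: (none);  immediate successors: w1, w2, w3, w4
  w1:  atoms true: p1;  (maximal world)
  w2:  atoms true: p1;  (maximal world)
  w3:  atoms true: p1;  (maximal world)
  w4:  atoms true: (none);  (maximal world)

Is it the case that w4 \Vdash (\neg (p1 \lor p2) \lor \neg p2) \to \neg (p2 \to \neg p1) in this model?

w4 \nVdash (\neg (p1 \lor p2) \lor \neg p2) \to \neg (p2 \to \neg p1): already at w4 itself, w4 \Vdash \neg (p1 \lor p2) \lor \neg p2 but w4 \nVdash \neg (p2 \to \neg p1).
w4 \nVdash \neg (p2 \to \neg p1) since w4 is accessible from w4 and w4 \Vdash p2 \to \neg p1.
w4 \Vdash p2 \to \neg p1 vacuously: no world accessible from w4 forces the antecedent p2.

No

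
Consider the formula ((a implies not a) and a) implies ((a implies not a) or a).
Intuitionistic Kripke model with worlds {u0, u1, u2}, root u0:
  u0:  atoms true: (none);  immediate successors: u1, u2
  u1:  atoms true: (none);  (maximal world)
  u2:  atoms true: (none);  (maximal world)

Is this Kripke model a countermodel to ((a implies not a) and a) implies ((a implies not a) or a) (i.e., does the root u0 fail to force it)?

No

u0 forces ((a implies not a) and a) implies ((a implies not a) or a) vacuously: no world accessible from u0 forces the antecedent (a implies not a) and a.
So the root u0 forces ((a implies not a) and a) implies ((a implies not a) or a); the model is not a countermodel.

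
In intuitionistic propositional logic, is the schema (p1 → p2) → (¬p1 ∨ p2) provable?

This is the material-implication-as-disjunction principle, which is not intuitionistically valid.
A Kripke countermodel: worlds 0, 1; order generated by 0 ≤ 1; atoms true at each world — 0:{}; 1:{p1,p2}.
0 ⊮ (p1 → p2) → (¬p1 ∨ p2): already at 0 itself, 0 ⊩ p1 → p2 but 0 ⊮ ¬p1 ∨ p2.
0 ⊮ ¬p1 ∨ p2: neither disjunct is forced at 0.
0 ⊮ ¬p1 since 1 is accessible from 0 and 1 ⊩ p1.
So the root 0 does not force the formula.

No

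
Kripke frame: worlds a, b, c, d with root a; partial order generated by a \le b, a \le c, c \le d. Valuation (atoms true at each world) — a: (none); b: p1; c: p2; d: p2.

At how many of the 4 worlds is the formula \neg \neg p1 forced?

1

a: does not force it — a \nVdash \neg \neg p1 since c is accessible from a and c \Vdash \neg p1.
b: forces it.
c: does not force it — c \nVdash \neg \neg p1 since c is accessible from c and c \Vdash \neg p1.
d: does not force it — d \nVdash \neg \neg p1 since d is accessible from d and d \Vdash \neg p1.
Worlds forcing the formula: {b}.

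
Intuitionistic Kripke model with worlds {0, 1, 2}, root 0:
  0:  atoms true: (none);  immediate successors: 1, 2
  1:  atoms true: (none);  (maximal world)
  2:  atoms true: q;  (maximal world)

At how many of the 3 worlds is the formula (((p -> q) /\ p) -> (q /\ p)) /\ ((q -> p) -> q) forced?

1

0: does not force it — 0 ||-/- (((p -> q) /\ p) -> (q /\ p)) /\ ((q -> p) -> q) since 0 fails (q -> p) -> q.
1: does not force it.
2: forces it.
Worlds forcing the formula: {2}.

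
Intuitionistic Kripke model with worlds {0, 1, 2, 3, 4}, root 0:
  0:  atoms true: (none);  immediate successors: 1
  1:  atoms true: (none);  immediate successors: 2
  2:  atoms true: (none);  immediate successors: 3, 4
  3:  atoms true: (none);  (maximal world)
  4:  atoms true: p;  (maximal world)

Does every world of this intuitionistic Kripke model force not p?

No

Not every world: 0 does not force not p.
0 does not force not p since 4 is accessible from 0 and 4 forces p.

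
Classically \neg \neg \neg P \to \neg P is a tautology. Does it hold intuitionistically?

This is triple-negation reduction, which is intuitionistically derivable.
Assume \neg \neg \neg P and suppose P. Then \neg \neg P (double-negation introduction), contradicting \neg \neg \neg P. So \neg P.

Yes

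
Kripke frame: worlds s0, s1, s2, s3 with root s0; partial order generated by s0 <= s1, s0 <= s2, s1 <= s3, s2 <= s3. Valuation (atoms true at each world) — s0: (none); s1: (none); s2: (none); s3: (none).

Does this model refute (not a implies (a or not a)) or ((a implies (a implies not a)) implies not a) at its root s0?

No

s0 forces (not a implies (a or not a)) or ((a implies (a implies not a)) implies not a) via the disjunct not a implies (a or not a).
So the root s0 forces (not a implies (a or not a)) or ((a implies (a implies not a)) implies not a); the model is not a countermodel.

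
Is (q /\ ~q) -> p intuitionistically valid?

This is an instance of ex falso quodlibet, which is intuitionistically derivable.
No world can force both q and ~q, so the antecedent q /\ ~q is never forced and the implication holds vacuously at every world.

Yes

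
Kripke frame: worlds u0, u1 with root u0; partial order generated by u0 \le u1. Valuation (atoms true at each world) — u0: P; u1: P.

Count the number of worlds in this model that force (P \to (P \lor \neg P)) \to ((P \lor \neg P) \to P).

2

u0: forces it.
u1: forces it.
Worlds forcing the formula: {u0, u1}.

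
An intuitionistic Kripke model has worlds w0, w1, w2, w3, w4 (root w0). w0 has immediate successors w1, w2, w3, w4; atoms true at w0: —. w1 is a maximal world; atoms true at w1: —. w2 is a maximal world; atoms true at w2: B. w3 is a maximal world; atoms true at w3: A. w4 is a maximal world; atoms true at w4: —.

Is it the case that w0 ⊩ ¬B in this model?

No

w0 ⊮ ¬B since w2 is accessible from w0 and w2 ⊩ B.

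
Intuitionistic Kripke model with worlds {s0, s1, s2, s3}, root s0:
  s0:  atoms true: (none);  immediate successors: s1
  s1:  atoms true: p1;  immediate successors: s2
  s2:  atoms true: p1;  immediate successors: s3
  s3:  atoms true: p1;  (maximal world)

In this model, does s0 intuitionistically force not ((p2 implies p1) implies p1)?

s0 does not force not ((p2 implies p1) implies p1) since s1 is accessible from s0 and s1 forces (p2 implies p1) implies p1.
s1 forces (p2 implies p1) implies p1: every world accessible from s1 that forces p2 implies p1 (namely s1, s2, s3) also forces p1.

No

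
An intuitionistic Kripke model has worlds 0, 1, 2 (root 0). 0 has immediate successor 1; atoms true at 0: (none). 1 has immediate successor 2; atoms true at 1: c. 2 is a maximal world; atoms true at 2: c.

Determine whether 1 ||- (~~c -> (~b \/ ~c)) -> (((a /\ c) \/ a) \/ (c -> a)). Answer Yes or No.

No

1 ||-/- (~~c -> (~b \/ ~c)) -> (((a /\ c) \/ a) \/ (c -> a)): already at 1 itself, 1 ||- ~~c -> (~b \/ ~c) but 1 ||-/- ((a /\ c) \/ a) \/ (c -> a).
1 ||-/- ((a /\ c) \/ a) \/ (c -> a): neither disjunct is forced at 1.
1 ||-/- (a /\ c) \/ a: neither disjunct is forced at 1.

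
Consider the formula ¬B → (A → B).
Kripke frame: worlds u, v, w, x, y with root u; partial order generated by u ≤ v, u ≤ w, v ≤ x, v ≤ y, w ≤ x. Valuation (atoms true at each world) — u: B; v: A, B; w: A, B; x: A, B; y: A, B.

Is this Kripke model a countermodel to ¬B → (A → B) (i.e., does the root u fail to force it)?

u ⊩ ¬B → (A → B) vacuously: no world accessible from u forces the antecedent ¬B.
So the root u forces ¬B → (A → B); the model is not a countermodel.

No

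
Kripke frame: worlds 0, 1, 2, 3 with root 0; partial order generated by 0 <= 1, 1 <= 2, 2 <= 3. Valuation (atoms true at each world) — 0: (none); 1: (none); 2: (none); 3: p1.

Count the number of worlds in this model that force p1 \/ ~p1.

0: does not force it — 0 ||-/- p1 \/ ~p1: neither disjunct is forced at 0.
1: does not force it — 1 ||-/- p1 \/ ~p1: neither disjunct is forced at 1.
2: does not force it — 2 ||-/- p1 \/ ~p1: neither disjunct is forced at 2.
3: forces it.
Worlds forcing the formula: {3}.

1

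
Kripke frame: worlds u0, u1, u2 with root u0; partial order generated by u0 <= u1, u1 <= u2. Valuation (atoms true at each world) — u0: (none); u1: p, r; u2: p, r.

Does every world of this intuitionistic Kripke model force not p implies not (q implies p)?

Yes

u0 forces not p implies not (q implies p) vacuously: no world accessible from u0 forces the antecedent not p.
Since the root u0 forces not p implies not (q implies p) and forcing is persistent (monotone upward), every world forces it.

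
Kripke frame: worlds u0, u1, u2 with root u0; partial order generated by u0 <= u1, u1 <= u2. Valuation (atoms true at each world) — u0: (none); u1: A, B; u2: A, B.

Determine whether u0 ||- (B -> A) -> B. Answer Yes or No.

No

u0 ||-/- (B -> A) -> B: already at u0 itself, u0 ||- B -> A but u0 ||-/- B.
u0 lacks atom B, so u0 ||-/- B.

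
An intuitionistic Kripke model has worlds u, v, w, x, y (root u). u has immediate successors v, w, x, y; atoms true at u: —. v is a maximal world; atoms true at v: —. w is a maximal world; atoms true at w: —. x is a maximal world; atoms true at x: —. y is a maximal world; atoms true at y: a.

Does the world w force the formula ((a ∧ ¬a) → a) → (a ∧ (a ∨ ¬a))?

w ⊮ ((a ∧ ¬a) → a) → (a ∧ (a ∨ ¬a)): already at w itself, w ⊩ (a ∧ ¬a) → a but w ⊮ a ∧ (a ∨ ¬a).
w ⊮ a ∧ (a ∨ ¬a) since w fails a.

No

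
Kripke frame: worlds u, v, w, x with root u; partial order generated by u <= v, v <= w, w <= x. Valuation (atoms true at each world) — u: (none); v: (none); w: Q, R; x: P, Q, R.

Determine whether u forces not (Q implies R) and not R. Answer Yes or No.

No

u does not force not (Q implies R) and not R since u fails not (Q implies R).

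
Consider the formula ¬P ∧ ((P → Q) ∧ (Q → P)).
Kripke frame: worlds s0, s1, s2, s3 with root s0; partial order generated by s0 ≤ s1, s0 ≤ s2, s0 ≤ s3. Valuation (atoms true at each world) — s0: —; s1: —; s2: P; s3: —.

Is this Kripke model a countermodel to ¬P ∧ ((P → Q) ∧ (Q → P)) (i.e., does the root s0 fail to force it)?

Yes

s0 ⊮ ¬P ∧ ((P → Q) ∧ (Q → P)) since s0 fails ¬P.
So the root s0 does not force ¬P ∧ ((P → Q) ∧ (Q → P)); the model is a countermodel.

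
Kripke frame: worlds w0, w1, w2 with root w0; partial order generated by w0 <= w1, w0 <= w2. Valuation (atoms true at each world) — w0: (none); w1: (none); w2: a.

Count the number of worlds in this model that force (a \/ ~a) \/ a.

w0: does not force it — w0 ||-/- (a \/ ~a) \/ a: neither disjunct is forced at w0.
w1: forces it.
w2: forces it.
Worlds forcing the formula: {w1, w2}.

2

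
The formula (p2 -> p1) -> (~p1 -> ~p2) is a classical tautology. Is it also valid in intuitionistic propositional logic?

This is the forward direction of contraposition, which is intuitionistically derivable.
Assume p2 -> p1 and ~p1. If p2 held then p1 would follow, contradicting ~p1; so ~p2.

Yes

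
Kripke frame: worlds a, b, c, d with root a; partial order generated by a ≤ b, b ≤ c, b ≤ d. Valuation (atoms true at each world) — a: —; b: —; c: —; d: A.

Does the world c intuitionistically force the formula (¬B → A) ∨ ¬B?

c ⊩ (¬B → A) ∨ ¬B via the disjunct ¬B.

Yes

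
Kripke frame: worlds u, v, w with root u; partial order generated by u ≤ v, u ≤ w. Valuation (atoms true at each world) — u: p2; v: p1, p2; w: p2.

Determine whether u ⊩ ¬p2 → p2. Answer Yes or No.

u ⊩ ¬p2 → p2 vacuously: no world accessible from u forces the antecedent ¬p2.

Yes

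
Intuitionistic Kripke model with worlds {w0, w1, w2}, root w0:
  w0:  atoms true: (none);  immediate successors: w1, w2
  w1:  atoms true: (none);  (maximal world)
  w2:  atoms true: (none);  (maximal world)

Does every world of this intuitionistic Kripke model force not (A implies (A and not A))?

Not every world: w0 does not force not (A implies (A and not A)).
w0 does not force not (A implies (A and not A)) since w0 is accessible from w0 and w0 forces A implies (A and not A).
w0 forces A implies (A and not A) vacuously: no world accessible from w0 forces the antecedent A.

No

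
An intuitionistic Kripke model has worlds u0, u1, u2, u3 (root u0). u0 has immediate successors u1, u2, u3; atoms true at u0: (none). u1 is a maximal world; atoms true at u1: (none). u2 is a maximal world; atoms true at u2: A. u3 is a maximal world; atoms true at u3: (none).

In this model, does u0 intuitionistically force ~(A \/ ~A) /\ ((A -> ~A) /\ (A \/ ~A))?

u0 ||-/- ~(A \/ ~A) /\ ((A -> ~A) /\ (A \/ ~A)) since u0 fails ~(A \/ ~A).

No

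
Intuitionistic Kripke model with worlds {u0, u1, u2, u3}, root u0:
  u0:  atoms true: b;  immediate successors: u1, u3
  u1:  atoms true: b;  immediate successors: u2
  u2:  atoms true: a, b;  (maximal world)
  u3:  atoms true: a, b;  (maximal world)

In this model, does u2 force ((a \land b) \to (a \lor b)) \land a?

u2 \Vdash ((a \land b) \to (a \lor b)) \land a since u2 forces both conjuncts.

Yes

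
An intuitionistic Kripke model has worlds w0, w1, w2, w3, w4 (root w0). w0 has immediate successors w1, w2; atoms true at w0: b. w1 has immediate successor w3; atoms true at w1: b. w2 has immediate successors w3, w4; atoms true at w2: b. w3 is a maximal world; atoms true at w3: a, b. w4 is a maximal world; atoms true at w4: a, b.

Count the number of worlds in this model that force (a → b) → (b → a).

2

w0: does not force it — w0 ⊮ (a → b) → (b → a): already at w0 itself, w0 ⊩ a → b but w0 ⊮ b → a.
w1: does not force it — w1 ⊮ (a → b) → (b → a): already at w1 itself, w1 ⊩ a → b but w1 ⊮ b → a.
w2: does not force it.
w3: forces it.
w4: forces it.
Worlds forcing the formula: {w3, w4}.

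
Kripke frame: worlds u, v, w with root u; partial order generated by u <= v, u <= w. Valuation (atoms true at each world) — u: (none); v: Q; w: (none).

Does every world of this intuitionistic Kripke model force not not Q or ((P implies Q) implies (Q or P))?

No

Not every world: u does not force not not Q or ((P implies Q) implies (Q or P)).
u does not force not not Q or ((P implies Q) implies (Q or P)): neither disjunct is forced at u.
u does not force not not Q since w is accessible from u and w forces not Q.
w forces not Q: no world accessible from w forces Q.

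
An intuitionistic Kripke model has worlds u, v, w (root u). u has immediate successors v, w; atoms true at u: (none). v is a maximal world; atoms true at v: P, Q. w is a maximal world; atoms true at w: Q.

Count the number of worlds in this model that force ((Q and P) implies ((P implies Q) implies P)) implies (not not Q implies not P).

u: does not force it — u does not force ((Q and P) implies ((P implies Q) implies P)) implies (not not Q implies not P): already at u itself, u forces (Q and P) implies ((P implies Q) implies P) but u does not force not not Q implies not P.
v: does not force it — v does not force ((Q and P) implies ((P implies Q) implies P)) implies (not not Q implies not P): already at v itself, v forces (Q and P) implies ((P implies Q) implies P) but v does not force not not Q implies not P.
w: forces it.
Worlds forcing the formula: {w}.

1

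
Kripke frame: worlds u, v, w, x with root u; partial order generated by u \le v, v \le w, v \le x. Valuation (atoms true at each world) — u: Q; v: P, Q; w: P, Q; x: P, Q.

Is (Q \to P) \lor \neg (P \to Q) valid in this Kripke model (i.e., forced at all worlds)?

Not every world: u \nVdash (Q \to P) \lor \neg (P \to Q).
u \nVdash (Q \to P) \lor \neg (P \to Q): neither disjunct is forced at u.
u \nVdash Q \to P: already at u itself, u \Vdash Q but u \nVdash P.
u lacks atom P, so u \nVdash P.

No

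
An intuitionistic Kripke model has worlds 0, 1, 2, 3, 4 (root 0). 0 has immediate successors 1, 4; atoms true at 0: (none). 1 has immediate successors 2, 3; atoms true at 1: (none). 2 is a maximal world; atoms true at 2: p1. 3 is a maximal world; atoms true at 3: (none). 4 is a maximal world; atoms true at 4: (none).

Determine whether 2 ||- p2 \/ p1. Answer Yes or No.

Yes

2 ||- p2 \/ p1 via the disjunct p1.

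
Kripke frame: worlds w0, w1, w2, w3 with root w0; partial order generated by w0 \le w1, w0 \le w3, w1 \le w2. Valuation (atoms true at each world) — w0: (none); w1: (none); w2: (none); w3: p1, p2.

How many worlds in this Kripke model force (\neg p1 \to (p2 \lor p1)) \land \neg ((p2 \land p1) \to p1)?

w0: does not force it — w0 \nVdash (\neg p1 \to (p2 \lor p1)) \land \neg ((p2 \land p1) \to p1) since w0 fails \neg p1 \to (p2 \lor p1).
w1: does not force it — w1 \nVdash (\neg p1 \to (p2 \lor p1)) \land \neg ((p2 \land p1) \to p1) since w1 fails \neg p1 \to (p2 \lor p1).
w2: does not force it — w2 \nVdash (\neg p1 \to (p2 \lor p1)) \land \neg ((p2 \land p1) \to p1) since w2 fails \neg p1 \to (p2 \lor p1).
w3: does not force it.
Worlds forcing the formula: { }.

0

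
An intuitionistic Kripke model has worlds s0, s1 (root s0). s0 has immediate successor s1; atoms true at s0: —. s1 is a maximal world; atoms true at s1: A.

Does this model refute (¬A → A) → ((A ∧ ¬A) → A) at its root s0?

No

s0 ⊩ (¬A → A) → ((A ∧ ¬A) → A): every world accessible from s0 that forces ¬A → A (namely s0, s1) also forces (A ∧ ¬A) → A.
So the root s0 forces (¬A → A) → ((A ∧ ¬A) → A); the model is not a countermodel.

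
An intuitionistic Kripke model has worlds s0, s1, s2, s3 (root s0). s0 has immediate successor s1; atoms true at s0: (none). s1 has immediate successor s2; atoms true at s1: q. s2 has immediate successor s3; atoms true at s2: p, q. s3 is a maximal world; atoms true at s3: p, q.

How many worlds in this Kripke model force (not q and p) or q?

s0: does not force it — s0 does not force (not q and p) or q: neither disjunct is forced at s0.
s1: forces it.
s2: forces it.
s3: forces it.
Worlds forcing the formula: {s1, s2, s3}.

3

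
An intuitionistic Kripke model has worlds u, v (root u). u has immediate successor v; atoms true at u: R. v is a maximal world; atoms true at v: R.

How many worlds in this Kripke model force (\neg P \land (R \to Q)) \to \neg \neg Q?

u: forces it.
v: forces it.
Worlds forcing the formula: {u, v}.

2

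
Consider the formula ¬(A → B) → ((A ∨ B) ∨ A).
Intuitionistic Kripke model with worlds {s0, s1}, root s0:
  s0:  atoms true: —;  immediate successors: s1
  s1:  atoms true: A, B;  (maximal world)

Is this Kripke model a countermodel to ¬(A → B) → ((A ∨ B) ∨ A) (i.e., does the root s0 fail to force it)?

No

s0 ⊩ ¬(A → B) → ((A ∨ B) ∨ A) vacuously: no world accessible from s0 forces the antecedent ¬(A → B).
So the root s0 forces ¬(A → B) → ((A ∨ B) ∨ A); the model is not a countermodel.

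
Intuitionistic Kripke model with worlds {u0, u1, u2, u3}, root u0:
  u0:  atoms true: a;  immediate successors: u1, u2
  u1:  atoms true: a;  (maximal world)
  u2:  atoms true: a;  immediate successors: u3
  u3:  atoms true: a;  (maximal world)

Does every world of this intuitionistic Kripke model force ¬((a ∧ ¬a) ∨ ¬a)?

u0 ⊩ ¬((a ∧ ¬a) ∨ ¬a): no world accessible from u0 forces (a ∧ ¬a) ∨ ¬a.
Since the root u0 forces ¬((a ∧ ¬a) ∨ ¬a) and forcing is persistent (monotone upward), every world forces it.

Yes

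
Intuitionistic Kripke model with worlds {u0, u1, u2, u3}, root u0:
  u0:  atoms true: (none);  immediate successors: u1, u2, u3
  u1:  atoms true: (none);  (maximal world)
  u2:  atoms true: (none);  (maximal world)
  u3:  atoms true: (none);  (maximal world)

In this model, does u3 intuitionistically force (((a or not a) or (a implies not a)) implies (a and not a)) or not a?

Yes

u3 forces (((a or not a) or (a implies not a)) implies (a and not a)) or not a via the disjunct not a.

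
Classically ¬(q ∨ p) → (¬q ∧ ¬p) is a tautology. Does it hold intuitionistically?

Yes

This is a constructively valid De Morgan direction (negated disjunction to conjunction of negations), which is intuitionistically derivable.
From ¬(q ∨ p): if q held then q ∨ p would, contradiction — so ¬q; similarly ¬p.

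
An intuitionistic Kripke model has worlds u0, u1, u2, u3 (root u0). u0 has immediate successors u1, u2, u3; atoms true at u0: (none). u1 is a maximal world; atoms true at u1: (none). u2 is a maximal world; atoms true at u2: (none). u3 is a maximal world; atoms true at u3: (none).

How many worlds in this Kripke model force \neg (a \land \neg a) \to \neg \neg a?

u0: does not force it — u0 \nVdash \neg (a \land \neg a) \to \neg \neg a: already at u0 itself, u0 \Vdash \neg (a \land \neg a) but u0 \nVdash \neg \neg a.
u1: does not force it — u1 \nVdash \neg (a \land \neg a) \to \neg \neg a: already at u1 itself, u1 \Vdash \neg (a \land \neg a) but u1 \nVdash \neg \neg a.
u2: does not force it — u2 \nVdash \neg (a \land \neg a) \to \neg \neg a: already at u2 itself, u2 \Vdash \neg (a \land \neg a) but u2 \nVdash \neg \neg a.
u3: does not force it.
Worlds forcing the formula: { }.

0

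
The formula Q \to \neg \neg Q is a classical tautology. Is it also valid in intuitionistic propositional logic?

This is double-negation introduction, which is intuitionistically derivable.
If a world forces Q then every accessible world forces Q (persistence), so none forces \neg Q; hence \neg \neg Q.

Yes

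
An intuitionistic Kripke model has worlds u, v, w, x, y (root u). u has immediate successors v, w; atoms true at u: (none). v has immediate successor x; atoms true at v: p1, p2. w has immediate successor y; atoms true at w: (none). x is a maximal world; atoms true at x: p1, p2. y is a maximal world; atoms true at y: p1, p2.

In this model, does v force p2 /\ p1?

Yes

v ||- p2 /\ p1 since v forces both conjuncts.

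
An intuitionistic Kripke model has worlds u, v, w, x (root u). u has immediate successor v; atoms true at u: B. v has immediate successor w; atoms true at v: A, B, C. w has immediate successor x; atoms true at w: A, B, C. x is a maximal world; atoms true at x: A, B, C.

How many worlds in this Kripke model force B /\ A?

u: does not force it — u ||-/- B /\ A since u fails A.
v: forces it.
w: forces it.
x: forces it.
Worlds forcing the formula: {v, w, x}.

3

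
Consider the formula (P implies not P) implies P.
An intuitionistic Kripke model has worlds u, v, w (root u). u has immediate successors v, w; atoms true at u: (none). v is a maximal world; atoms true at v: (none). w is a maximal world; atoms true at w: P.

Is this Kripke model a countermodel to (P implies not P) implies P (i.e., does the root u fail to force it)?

u does not force (P implies not P) implies P: at the accessible world v, v forces P implies not P but v does not force P.
v lacks atom P, so v does not force P.
So the root u does not force (P implies not P) implies P; the model is a countermodel.

Yes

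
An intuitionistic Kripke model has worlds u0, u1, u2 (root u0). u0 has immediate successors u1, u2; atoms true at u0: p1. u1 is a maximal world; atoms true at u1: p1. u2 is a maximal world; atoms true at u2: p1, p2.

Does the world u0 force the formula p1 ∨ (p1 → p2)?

u0 ⊩ p1 ∨ (p1 → p2) via the disjunct p1.

Yes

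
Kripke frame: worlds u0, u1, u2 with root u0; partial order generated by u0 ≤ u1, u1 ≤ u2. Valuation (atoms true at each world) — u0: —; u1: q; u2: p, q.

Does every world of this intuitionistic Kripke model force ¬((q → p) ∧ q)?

Not every world: u0 ⊮ ¬((q → p) ∧ q).
u0 ⊮ ¬((q → p) ∧ q) since u2 is accessible from u0 and u2 ⊩ (q → p) ∧ q.
u2 ⊩ (q → p) ∧ q since u2 forces both conjuncts.

No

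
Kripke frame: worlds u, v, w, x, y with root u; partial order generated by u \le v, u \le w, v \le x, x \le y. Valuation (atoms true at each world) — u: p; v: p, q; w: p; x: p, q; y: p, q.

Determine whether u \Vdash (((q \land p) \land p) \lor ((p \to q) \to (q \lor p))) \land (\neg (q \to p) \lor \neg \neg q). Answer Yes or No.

No

u \nVdash (((q \land p) \land p) \lor ((p \to q) \to (q \lor p))) \land (\neg (q \to p) \lor \neg \neg q) since u fails \neg (q \to p) \lor \neg \neg q.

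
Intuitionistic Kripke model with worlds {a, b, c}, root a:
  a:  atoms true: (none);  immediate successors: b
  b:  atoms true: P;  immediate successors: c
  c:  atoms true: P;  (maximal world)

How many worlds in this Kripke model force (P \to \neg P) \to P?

3

a: forces it.
b: forces it.
c: forces it.
Worlds forcing the formula: {a, b, c}.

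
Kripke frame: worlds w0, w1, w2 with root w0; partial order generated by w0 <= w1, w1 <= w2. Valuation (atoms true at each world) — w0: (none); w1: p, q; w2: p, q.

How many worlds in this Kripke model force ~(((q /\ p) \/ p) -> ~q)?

3

w0: forces it.
w1: forces it.
w2: forces it.
Worlds forcing the formula: {w0, w1, w2}.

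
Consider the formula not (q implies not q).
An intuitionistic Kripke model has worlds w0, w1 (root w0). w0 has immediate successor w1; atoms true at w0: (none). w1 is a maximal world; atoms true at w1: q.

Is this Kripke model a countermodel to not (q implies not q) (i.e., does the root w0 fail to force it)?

w0 forces not (q implies not q): no world accessible from w0 forces q implies not q.
So the root w0 forces not (q implies not q); the model is not a countermodel.

No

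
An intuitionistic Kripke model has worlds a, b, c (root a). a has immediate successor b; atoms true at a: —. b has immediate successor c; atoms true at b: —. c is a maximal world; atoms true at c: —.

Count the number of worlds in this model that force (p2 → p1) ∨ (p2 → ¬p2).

a: forces it.
b: forces it.
c: forces it.
Worlds forcing the formula: {a, b, c}.

3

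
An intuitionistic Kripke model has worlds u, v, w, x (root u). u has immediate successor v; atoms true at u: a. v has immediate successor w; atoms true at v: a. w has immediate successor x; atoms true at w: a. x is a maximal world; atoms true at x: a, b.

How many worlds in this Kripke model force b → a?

4

u: forces it.
v: forces it.
w: forces it.
x: forces it.
Worlds forcing the formula: {u, v, w, x}.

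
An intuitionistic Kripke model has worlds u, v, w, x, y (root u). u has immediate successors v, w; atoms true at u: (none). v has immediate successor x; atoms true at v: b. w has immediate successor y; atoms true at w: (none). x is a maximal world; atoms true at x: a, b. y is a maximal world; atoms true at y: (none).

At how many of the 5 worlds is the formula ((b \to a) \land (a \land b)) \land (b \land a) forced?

1

u: does not force it — u \nVdash ((b \to a) \land (a \land b)) \land (b \land a) since u fails (b \to a) \land (a \land b).
v: does not force it — v \nVdash ((b \to a) \land (a \land b)) \land (b \land a) since v fails (b \to a) \land (a \land b).
w: does not force it.
x: forces it.
y: does not force it.
Worlds forcing the formula: {x}.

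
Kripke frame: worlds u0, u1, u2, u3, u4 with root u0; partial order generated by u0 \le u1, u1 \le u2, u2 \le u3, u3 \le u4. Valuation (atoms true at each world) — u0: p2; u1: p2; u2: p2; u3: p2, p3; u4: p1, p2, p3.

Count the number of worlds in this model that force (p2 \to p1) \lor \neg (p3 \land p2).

u0: does not force it — u0 \nVdash (p2 \to p1) \lor \neg (p3 \land p2): neither disjunct is forced at u0.
u1: does not force it — u1 \nVdash (p2 \to p1) \lor \neg (p3 \land p2): neither disjunct is forced at u1.
u2: does not force it.
u3: does not force it.
u4: forces it.
Worlds forcing the formula: {u4}.

1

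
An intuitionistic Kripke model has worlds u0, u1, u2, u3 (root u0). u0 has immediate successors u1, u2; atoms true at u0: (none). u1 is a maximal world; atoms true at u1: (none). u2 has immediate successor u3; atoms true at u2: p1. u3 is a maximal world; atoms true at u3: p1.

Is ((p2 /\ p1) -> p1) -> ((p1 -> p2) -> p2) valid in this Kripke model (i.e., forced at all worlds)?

No

Not every world: u0 ||-/- ((p2 /\ p1) -> p1) -> ((p1 -> p2) -> p2).
u0 ||-/- ((p2 /\ p1) -> p1) -> ((p1 -> p2) -> p2): already at u0 itself, u0 ||- (p2 /\ p1) -> p1 but u0 ||-/- (p1 -> p2) -> p2.
u0 ||-/- (p1 -> p2) -> p2: at the accessible world u1, u1 ||- p1 -> p2 but u1 ||-/- p2.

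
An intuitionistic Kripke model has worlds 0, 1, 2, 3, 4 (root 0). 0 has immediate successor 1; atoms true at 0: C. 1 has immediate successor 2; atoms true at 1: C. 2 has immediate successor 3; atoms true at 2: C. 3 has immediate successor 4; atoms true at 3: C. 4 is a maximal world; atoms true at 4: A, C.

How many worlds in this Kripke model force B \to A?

5

0: forces it.
1: forces it.
2: forces it.
3: forces it.
4: forces it.
Worlds forcing the formula: {0, 1, 2, 3, 4}.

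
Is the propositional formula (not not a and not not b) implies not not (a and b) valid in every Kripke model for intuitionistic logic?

Yes

This is the distribution of double negation over conjunction, which is intuitionistically derivable.
Assume not not a, not not b, and not (a and b). From a we'd get not b (since a and b is refuted), contradicting not not b; so not a, contradicting not not a.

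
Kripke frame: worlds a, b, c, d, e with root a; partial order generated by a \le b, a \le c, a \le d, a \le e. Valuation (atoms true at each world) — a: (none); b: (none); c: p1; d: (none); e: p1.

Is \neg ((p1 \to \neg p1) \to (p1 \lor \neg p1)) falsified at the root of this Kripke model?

Yes

a \nVdash \neg ((p1 \to \neg p1) \to (p1 \lor \neg p1)) since a is accessible from a and a \Vdash (p1 \to \neg p1) \to (p1 \lor \neg p1).
a \Vdash (p1 \to \neg p1) \to (p1 \lor \neg p1): every world accessible from a that forces p1 \to \neg p1 (namely b, d) also forces p1 \lor \neg p1.
So the root a does not force \neg ((p1 \to \neg p1) \to (p1 \lor \neg p1)); the model is a countermodel.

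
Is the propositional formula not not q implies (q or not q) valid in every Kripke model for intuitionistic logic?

No

This is a variant of double-negation elimination (deriving excluded middle from double negation), which is not intuitionistically valid.
A Kripke countermodel: worlds u0, u1; order generated by u0 <= u1; atoms true at each world — u0:{}; u1:{q}.
u0 does not force not not q implies (q or not q): already at u0 itself, u0 forces not not q but u0 does not force q or not q.
u0 does not force q or not q: neither disjunct is forced at u0.
u0 lacks atom q, so u0 does not force q.
So the root u0 does not force the formula.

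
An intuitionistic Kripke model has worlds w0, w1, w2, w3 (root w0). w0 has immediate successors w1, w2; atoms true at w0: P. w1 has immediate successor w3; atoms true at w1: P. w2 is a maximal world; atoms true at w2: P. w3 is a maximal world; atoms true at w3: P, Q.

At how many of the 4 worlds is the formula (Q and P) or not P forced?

1

w0: does not force it — w0 does not force (Q and P) or not P: neither disjunct is forced at w0.
w1: does not force it — w1 does not force (Q and P) or not P: neither disjunct is forced at w1.
w2: does not force it — w2 does not force (Q and P) or not P: neither disjunct is forced at w2.
w3: forces it.
Worlds forcing the formula: {w3}.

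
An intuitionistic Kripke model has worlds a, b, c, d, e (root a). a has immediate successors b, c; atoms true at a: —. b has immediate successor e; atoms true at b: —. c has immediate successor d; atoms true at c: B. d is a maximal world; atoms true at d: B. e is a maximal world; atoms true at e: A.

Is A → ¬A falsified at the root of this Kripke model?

a ⊮ A → ¬A: at the accessible world e, e ⊩ A but e ⊮ ¬A.
e ⊮ ¬A since e is accessible from e and e ⊩ A.
So the root a does not force A → ¬A; the model is a countermodel.

Yes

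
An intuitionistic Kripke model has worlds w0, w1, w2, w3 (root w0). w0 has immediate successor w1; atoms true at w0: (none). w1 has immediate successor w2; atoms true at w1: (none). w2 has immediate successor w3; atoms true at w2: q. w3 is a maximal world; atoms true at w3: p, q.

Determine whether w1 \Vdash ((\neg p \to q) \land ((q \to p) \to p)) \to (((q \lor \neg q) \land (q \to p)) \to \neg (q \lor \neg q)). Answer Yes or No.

w1 \nVdash ((\neg p \to q) \land ((q \to p) \to p)) \to (((q \lor \neg q) \land (q \to p)) \to \neg (q \lor \neg q)): already at w1 itself, w1 \Vdash (\neg p \to q) \land ((q \to p) \to p) but w1 \nVdash ((q \lor \neg q) \land (q \to p)) \to \neg (q \lor \neg q).
w1 \nVdash ((q \lor \neg q) \land (q \to p)) \to \neg (q \lor \neg q): at the accessible world w3, w3 \Vdash (q \lor \neg q) \land (q \to p) but w3 \nVdash \neg (q \lor \neg q).
w3 \nVdash \neg (q \lor \neg q) since w3 is accessible from w3 and w3 \Vdash q \lor \neg q.
w3 \Vdash q \lor \neg q via the disjunct q.

No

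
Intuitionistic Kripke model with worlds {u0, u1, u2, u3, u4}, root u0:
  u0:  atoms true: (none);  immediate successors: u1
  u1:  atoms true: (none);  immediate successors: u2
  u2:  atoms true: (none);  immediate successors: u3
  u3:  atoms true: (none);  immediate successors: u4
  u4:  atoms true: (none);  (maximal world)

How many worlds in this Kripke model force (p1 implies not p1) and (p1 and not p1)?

u0: does not force it — u0 does not force (p1 implies not p1) and (p1 and not p1) since u0 fails p1 and not p1.
u1: does not force it.
u2: does not force it.
u3: does not force it.
u4: does not force it.
Worlds forcing the formula: { }.

0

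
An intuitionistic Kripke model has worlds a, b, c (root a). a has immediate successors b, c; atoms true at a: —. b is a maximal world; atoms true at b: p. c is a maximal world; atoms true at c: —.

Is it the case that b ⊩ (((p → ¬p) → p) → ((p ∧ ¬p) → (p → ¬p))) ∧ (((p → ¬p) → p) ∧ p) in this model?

Yes

b ⊩ (((p → ¬p) → p) → ((p ∧ ¬p) → (p → ¬p))) ∧ (((p → ¬p) → p) ∧ p) since b forces both conjuncts.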